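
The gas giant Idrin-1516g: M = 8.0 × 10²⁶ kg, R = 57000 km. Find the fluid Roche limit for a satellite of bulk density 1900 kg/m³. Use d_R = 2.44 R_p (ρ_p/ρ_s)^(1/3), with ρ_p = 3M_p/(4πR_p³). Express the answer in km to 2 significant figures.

1.1 × 10⁵ km

ρ_p = 3M_p/(4πR_p³) = 3 × (8.0 × 10²⁶) / (4π × (5.7 × 10⁷ m)³) = 1000 kg/m³
d_R = 2.44 × 57000 km × (1000/1900)^(1/3)
    = 1.1 × 10⁵ km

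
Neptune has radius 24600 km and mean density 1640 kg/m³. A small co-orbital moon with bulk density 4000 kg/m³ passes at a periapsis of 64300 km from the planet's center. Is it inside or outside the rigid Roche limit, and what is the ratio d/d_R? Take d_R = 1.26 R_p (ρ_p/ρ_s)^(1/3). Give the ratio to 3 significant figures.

outside; d/d_R ≈ 2.79

d_R = 1.26 × (24600 km) × (1640/4000)^(1/3) = 23030 km
d/d_R = (64300) / (23030) = 2.79
Since d/d_R > 1, the body is outside the Roche limit.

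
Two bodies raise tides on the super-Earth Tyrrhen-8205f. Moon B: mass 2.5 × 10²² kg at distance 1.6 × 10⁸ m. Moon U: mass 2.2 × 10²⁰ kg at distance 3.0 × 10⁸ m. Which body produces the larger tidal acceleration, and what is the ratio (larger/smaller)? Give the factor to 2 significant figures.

Moon B, by a factor of ≈ 750

Tidal stretch scales as M/d³; compute that for each body.
Moon B: (2.5 × 10²²) / (1.6 × 10⁸)³ = 6.104 × 10⁻³
Moon U: (2.2 × 10²⁰) / (3.0 × 10⁸)³ = 8.148 × 10⁻⁶
Ratio (larger/smaller) = 750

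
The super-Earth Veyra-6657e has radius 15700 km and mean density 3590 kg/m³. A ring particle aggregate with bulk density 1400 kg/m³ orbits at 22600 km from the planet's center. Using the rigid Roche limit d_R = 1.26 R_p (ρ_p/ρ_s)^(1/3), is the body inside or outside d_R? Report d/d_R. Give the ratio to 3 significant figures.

d_R = 1.26 × (15700 km) × (3590/1400)^(1/3) = 27080 km
d/d_R = (22600) / (27080) = 0.835
Since d/d_R < 1, the body is inside the Roche limit.

inside; d/d_R ≈ 0.835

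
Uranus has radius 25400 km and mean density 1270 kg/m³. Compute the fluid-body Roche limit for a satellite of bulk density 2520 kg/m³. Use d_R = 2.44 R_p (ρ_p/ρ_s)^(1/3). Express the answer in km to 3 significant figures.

49300 km

d_R = 2.44 × 25400 km × (1270/2520)^(1/3)
    = 49300 km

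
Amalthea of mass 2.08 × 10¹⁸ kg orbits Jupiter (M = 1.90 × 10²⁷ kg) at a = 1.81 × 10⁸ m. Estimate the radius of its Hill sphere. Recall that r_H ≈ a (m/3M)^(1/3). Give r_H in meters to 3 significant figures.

r_H ≈ a (m/3M)^(1/3)
    = (1.81 × 10⁸) × (2.08 × 10¹⁸ / (3 × 1.90 × 10²⁷))^(1/3)
    = 1.29 × 10⁵ m

1.29 × 10⁵ m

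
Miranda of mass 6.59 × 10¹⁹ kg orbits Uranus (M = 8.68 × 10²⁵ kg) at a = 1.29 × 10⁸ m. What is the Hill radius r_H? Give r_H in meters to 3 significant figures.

r_H ≈ a (m/3M)^(1/3)
    = (1.29 × 10⁸) × (6.59 × 10¹⁹ / (3 × 8.68 × 10²⁵))^(1/3)
    = 8.16 × 10⁵ m

8.16 × 10⁵ m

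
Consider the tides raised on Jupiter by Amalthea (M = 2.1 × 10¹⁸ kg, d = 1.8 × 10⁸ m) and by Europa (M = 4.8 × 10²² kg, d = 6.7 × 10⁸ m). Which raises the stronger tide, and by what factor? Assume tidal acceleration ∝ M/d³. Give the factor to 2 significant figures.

Europa, by a factor of ≈ 440

Tidal stretch scales as M/d³; compute that for each body.
Amalthea: (2.1 × 10¹⁸) / (1.8 × 10⁸)³ = 3.601 × 10⁻⁷
Europa: (4.8 × 10²²) / (6.7 × 10⁸)³ = 1.596 × 10⁻⁴
Ratio (larger/smaller) = 440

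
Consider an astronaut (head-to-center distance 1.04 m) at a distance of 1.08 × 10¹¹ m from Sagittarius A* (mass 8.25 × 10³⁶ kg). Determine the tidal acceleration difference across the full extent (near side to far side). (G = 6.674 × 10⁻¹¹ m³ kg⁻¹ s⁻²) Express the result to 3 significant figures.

Near-to-far spans 2r, so the tidal difference is twice the near-to-center value: 4GMr/d³.
a_tidal = 4GMr/d³
        = 4 × (6.674 × 10⁻¹¹) × (8.25 × 10³⁶) × (1.04) / (1.08 × 10¹¹)³
        = 1.82 × 10⁻⁶ m/s²

1.82 × 10⁻⁶ m/s²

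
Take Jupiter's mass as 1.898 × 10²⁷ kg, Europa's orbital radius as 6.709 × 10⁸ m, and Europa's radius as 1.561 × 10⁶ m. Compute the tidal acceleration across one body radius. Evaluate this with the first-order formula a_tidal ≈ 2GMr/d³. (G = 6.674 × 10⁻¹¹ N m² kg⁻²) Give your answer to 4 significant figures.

1.310 × 10⁻³ m/s²

Δg = 2GMr/d³
   = 2 × (6.674 × 10⁻¹¹) × (1.898 × 10²⁷) × (1.561 × 10⁶) / (6.709 × 10⁸)³
   = 1.310 × 10⁻³ m/s²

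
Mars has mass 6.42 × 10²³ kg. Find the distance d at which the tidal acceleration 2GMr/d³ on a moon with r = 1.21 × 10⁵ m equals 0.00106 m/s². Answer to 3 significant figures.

2.14 × 10⁷ m

2GMr/d³ = a_tidal  ⇒  d = (2GMr / a_tidal)^(1/3)
d = (2 × 6.674×10⁻¹¹ × (6.42 × 10²³) × (1.21 × 10⁵) / (0.00106))^(1/3)
  = 2.14 × 10⁷ m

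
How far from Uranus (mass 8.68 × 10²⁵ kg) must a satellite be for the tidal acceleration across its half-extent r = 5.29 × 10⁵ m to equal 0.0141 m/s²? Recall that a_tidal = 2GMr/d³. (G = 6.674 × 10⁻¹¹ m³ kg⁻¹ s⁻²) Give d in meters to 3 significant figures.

2GMr/d³ = a_tidal  ⇒  d = (2GMr / a_tidal)^(1/3)
d = (2 × 6.674×10⁻¹¹ × (8.68 × 10²⁵) × (5.29 × 10⁵) / (0.0141))^(1/3)
  = 7.58 × 10⁷ m

7.58 × 10⁷ m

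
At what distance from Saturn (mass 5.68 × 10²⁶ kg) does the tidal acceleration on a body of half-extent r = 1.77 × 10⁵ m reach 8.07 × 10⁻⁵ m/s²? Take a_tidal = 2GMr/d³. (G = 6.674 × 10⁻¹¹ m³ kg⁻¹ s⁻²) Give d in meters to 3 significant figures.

5.50 × 10⁸ m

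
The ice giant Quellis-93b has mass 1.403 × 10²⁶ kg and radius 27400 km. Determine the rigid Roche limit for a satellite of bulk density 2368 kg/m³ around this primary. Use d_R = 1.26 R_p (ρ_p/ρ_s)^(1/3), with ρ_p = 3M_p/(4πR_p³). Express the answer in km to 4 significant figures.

ρ_p = 3M_p/(4πR_p³) = 3 × (1.403 × 10²⁶) / (4π × (2.740 × 10⁷ m)³) = 1628 kg/m³
d_R = 1.26 × 27400 km × (1628/2368)^(1/3)
    = 30470 km

30470 km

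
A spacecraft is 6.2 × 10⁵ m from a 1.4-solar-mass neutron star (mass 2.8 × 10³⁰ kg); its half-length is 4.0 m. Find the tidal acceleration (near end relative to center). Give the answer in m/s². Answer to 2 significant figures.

Since r ≪ d, expand the inverse-square field across one radius to get the leading 2GMr/d³ term.
Δa = 2GMr/d³
   = 2 × (6.674 × 10⁻¹¹) × (2.8 × 10³⁰) × (4.0) / (6.2 × 10⁵)³
   = 6.3 × 10³ m/s²

6.3 × 10³ m/s²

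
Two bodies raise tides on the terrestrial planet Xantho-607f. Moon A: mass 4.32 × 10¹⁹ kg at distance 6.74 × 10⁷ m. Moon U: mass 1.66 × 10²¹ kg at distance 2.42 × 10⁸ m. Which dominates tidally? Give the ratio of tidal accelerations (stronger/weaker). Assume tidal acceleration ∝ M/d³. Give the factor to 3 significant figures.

Tidal stretch scales as M/d³; compute that for each body.
Moon A: (4.32 × 10¹⁹) / (6.74 × 10⁷)³ = 1.411 × 10⁻⁴
Moon U: (1.66 × 10²¹) / (2.42 × 10⁸)³ = 1.171 × 10⁻⁴
Ratio (larger/smaller) = 1.20

Moon A, by a factor of ≈ 1.20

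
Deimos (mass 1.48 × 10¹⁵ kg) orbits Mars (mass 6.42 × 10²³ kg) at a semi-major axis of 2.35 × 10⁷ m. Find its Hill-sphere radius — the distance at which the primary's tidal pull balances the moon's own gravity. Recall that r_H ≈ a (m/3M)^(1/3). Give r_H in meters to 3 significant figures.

r_H ≈ a (m/3M)^(1/3)
    = (2.35 × 10⁷) × (1.48 × 10¹⁵ / (3 × 6.42 × 10²³))^(1/3)
    = 2.15 × 10⁴ m

2.15 × 10⁴ m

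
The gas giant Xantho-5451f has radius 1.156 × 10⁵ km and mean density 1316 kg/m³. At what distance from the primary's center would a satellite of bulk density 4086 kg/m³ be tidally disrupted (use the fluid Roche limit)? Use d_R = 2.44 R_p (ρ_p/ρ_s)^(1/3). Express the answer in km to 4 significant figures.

1.933 × 10⁵ km

d_R = 2.44 × 1.156 × 10⁵ km × (1316/4086)^(1/3)
    = 1.933 × 10⁵ km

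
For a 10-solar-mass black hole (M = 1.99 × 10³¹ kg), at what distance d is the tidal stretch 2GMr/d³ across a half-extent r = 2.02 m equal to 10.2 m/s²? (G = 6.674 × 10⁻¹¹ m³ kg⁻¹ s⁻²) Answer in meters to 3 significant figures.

8.07 × 10⁶ m

2GMr/d³ = a_tidal  ⇒  d = (2GMr / a_tidal)^(1/3)
d = (2 × 6.674×10⁻¹¹ × (1.99 × 10³¹) × (2.02) / (10.2))^(1/3)
  = 8.07 × 10⁶ m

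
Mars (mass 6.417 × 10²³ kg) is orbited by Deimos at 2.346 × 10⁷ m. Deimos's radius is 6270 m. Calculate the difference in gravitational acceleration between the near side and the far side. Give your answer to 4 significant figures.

8.319 × 10⁻⁵ m/s²

Δa = 4GMr/d³
   = 4 × (6.674 × 10⁻¹¹) × (6.417 × 10²³) × (6270) / (2.346 × 10⁷)³
   = 8.319 × 10⁻⁵ m/s²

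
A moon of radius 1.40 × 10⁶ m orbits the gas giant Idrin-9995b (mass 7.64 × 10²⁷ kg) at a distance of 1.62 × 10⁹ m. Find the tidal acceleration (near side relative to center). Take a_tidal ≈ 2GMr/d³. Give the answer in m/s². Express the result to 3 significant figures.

a_tidal = 2GMr/d³
        = 2 × (6.674 × 10⁻¹¹) × (7.64 × 10²⁷) × (1.40 × 10⁶) / (1.62 × 10⁹)³
        = 3.36 × 10⁻⁴ m/s²

3.36 × 10⁻⁴ m/s²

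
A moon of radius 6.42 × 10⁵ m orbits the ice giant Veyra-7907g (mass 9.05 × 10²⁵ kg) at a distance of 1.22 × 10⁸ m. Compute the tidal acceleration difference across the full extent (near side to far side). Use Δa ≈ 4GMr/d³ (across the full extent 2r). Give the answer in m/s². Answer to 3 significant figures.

8.54 × 10⁻³ m/s²

Δg = 4GMr/d³
   = 4 × (6.674 × 10⁻¹¹) × (9.05 × 10²⁵) × (6.42 × 10⁵) / (1.22 × 10⁸)³
   = 8.54 × 10⁻³ m/s²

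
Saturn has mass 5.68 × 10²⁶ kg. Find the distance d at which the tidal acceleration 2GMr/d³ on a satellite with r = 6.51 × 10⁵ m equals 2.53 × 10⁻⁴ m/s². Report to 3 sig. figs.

2GMr/d³ = a_tidal  ⇒  d = (2GMr / a_tidal)^(1/3)
d = (2 × 6.674×10⁻¹¹ × (5.68 × 10²⁶) × (6.51 × 10⁵) / (2.53 × 10⁻⁴))^(1/3)
  = 5.80 × 10⁸ m

5.80 × 10⁸ m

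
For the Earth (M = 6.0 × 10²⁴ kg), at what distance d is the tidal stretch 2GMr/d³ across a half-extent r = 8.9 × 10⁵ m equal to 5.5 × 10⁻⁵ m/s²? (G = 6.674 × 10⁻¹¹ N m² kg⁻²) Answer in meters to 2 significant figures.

2GMr/d³ = a_tidal  ⇒  d = (2GMr / a_tidal)^(1/3)
d = (2 × 6.674×10⁻¹¹ × (6.0 × 10²⁴) × (8.9 × 10⁵) / (5.5 × 10⁻⁵))^(1/3)
  = 2.3 × 10⁸ m

2.3 × 10⁸ m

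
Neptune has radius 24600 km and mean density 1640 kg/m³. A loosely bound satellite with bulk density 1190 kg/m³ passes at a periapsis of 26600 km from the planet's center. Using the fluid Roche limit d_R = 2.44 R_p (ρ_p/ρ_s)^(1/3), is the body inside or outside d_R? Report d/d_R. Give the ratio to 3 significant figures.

inside; d/d_R ≈ 0.398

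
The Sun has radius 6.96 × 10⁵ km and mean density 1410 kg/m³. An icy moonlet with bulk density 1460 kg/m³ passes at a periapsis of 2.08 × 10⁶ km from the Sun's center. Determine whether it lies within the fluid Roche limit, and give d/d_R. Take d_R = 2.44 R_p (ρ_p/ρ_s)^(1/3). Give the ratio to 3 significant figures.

outside; d/d_R ≈ 1.24

d_R = 2.44 × (6.96 × 10⁵ km) × (1410/1460)^(1/3) = 1.679 × 10⁶ km
d/d_R = (2.08 × 10⁶) / (1.679 × 10⁶) = 1.24
Since d/d_R > 1, the body is outside the Roche limit.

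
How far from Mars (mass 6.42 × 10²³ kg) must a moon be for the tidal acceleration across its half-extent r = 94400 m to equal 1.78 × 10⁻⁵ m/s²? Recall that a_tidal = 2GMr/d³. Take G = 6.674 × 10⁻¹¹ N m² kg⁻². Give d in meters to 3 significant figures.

7.69 × 10⁷ m

2GMr/d³ = a_tidal  ⇒  d = (2GMr / a_tidal)^(1/3)
d = (2 × 6.674×10⁻¹¹ × (6.42 × 10²³) × (94400) / (1.78 × 10⁻⁵))^(1/3)
  = 7.69 × 10⁷ m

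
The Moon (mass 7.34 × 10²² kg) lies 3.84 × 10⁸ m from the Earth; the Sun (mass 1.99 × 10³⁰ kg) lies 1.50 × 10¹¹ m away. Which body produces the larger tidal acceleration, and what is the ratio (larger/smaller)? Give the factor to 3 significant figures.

Tidal acceleration ∝ M/d³, so compare M/d³ for each.
The Moon: (7.34 × 10²²) / (3.84 × 10⁸)³ = 1.296 × 10⁻³
The Sun: (1.99 × 10³⁰) / (1.50 × 10¹¹)³ = 5.896 × 10⁻⁴
Ratio (larger/smaller) = 2.20

The Moon, by a factor of ≈ 2.20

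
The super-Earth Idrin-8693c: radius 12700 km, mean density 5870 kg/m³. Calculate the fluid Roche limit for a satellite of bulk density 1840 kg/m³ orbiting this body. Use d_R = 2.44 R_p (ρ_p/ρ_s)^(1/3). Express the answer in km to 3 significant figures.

45600 km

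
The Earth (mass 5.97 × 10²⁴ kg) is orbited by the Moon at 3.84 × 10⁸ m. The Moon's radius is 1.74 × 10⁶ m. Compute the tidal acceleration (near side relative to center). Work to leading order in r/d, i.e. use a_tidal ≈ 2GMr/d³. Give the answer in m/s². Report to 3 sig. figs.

2.45 × 10⁻⁵ m/s²

The tidal stretch is the gradient of GM/d² times the body's extent r, hence the 1/d³ dependence.
Δa = 2GMr/d³
   = 2 × (6.674 × 10⁻¹¹) × (5.97 × 10²⁴) × (1.74 × 10⁶) / (3.84 × 10⁸)³
   = 2.45 × 10⁻⁵ m/s²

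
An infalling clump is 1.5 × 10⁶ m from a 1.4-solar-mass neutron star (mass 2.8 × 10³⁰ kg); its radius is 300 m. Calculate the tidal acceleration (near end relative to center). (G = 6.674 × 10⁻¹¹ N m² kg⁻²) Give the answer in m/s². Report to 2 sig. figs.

The tidal stretch is the gradient of GM/d² times the body's extent r, hence the 1/d³ dependence.
Δa = 2GMr/d³
   = 2 × (6.674 × 10⁻¹¹) × (2.8 × 10³⁰) × (300) / (1.5 × 10⁶)³
   = 3.3 × 10⁴ m/s²

3.3 × 10⁴ m/s²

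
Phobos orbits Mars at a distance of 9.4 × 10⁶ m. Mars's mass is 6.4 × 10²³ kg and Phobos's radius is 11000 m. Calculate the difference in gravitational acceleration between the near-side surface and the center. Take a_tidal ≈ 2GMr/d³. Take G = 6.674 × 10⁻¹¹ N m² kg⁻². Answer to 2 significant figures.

1.1 × 10⁻³ m/s²

a_tidal = 2GMr/d³
        = 2 × (6.674 × 10⁻¹¹) × (6.4 × 10²³) × (11000) / (9.4 × 10⁶)³
        = 1.1 × 10⁻³ m/s²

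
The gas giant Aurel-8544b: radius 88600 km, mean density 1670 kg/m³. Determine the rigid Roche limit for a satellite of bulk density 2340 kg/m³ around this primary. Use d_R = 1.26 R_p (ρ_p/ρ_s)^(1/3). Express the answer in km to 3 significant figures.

d_R = 1.26 × 88600 km × (1670/2340)^(1/3)
    = 99800 km

99800 km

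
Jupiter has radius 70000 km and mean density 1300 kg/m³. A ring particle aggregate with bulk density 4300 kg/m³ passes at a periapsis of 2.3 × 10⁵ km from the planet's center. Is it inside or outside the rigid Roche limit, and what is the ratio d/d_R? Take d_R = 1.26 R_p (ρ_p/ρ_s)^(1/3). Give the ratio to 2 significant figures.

outside; d/d_R ≈ 3.9

d_R = 1.26 × (70000 km) × (1300/4300)^(1/3) = 59200 km
d/d_R = (2.3 × 10⁵) / (59200) = 3.9
Since d/d_R > 1, the body is outside the Roche limit.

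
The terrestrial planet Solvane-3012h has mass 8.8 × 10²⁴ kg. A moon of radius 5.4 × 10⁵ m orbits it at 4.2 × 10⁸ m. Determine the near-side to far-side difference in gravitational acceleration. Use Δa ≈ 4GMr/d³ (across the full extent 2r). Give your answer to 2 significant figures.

1.7 × 10⁻⁵ m/s²

a_tidal = 4GMr/d³
        = 4 × (6.674 × 10⁻¹¹) × (8.8 × 10²⁴) × (5.4 × 10⁵) / (4.2 × 10⁸)³
        = 1.7 × 10⁻⁵ m/s²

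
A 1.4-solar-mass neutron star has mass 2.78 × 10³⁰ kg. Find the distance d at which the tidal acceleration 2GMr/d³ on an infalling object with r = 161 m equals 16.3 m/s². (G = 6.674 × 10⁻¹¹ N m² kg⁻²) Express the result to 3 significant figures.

2GMr/d³ = a_tidal  ⇒  d = (2GMr / a_tidal)^(1/3)
d = (2 × 6.674×10⁻¹¹ × (2.78 × 10³⁰) × (161) / (16.3))^(1/3)
  = 1.54 × 10⁷ m

1.54 × 10⁷ m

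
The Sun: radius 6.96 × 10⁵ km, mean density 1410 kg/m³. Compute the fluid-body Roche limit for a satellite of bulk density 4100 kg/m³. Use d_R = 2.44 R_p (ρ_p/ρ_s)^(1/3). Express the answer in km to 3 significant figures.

d_R = 2.44 × 6.96 × 10⁵ km × (1410/4100)^(1/3)
    = 1.19 × 10⁶ km

1.19 × 10⁶ km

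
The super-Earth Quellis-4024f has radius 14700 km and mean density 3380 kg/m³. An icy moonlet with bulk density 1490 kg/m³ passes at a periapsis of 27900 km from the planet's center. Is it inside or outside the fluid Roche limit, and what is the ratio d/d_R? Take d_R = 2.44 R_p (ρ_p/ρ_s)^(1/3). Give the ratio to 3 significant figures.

inside; d/d_R ≈ 0.592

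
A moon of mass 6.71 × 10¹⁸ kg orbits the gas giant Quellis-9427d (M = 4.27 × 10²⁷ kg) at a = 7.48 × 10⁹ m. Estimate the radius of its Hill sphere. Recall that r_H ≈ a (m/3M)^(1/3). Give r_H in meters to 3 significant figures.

r_H ≈ a (m/3M)^(1/3)
    = (7.48 × 10⁹) × (6.71 × 10¹⁸ / (3 × 4.27 × 10²⁷))^(1/3)
    = 6.03 × 10⁶ m

6.03 × 10⁶ m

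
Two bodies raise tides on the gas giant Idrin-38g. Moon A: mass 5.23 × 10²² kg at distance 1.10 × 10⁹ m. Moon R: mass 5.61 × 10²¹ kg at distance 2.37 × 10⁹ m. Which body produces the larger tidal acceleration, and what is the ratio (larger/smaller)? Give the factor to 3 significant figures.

Moon A, by a factor of ≈ 93.2

The tide-raising term goes as M/d³ (the gradient of a 1/d² field).
Moon A: (5.23 × 10²²) / (1.10 × 10⁹)³ = 3.929 × 10⁻⁵
Moon R: (5.61 × 10²¹) / (2.37 × 10⁹)³ = 4.214 × 10⁻⁷
Ratio (larger/smaller) = 93.2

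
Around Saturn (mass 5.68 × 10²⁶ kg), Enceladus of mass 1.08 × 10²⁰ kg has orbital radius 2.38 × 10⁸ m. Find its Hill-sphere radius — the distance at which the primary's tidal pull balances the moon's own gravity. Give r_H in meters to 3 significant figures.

r_H ≈ a (m/3M)^(1/3)
    = (2.38 × 10⁸) × (1.08 × 10²⁰ / (3 × 5.68 × 10²⁶))^(1/3)
    = 9.49 × 10⁵ m

9.49 × 10⁵ m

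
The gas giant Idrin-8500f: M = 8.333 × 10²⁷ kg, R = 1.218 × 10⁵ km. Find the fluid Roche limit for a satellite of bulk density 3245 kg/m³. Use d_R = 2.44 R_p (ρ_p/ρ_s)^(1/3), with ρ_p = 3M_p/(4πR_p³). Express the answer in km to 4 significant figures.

2.073 × 10⁵ km

ρ_p = 3M_p/(4πR_p³) = 3 × (8.333 × 10²⁷) / (4π × (1.218 × 10⁸ m)³) = 1101 kg/m³
d_R = 2.44 × 1.218 × 10⁵ km × (1101/3245)^(1/3)
    = 2.073 × 10⁵ km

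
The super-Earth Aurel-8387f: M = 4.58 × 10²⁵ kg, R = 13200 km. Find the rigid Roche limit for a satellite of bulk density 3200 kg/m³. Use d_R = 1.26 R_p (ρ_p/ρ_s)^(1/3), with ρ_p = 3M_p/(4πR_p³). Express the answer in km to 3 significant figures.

19000 km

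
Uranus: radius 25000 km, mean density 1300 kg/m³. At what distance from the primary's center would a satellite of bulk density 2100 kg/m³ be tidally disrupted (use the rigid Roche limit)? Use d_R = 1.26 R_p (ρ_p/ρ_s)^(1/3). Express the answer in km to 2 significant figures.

d_R = 1.26 × 25000 km × (1300/2100)^(1/3)
    = 27000 km

27000 km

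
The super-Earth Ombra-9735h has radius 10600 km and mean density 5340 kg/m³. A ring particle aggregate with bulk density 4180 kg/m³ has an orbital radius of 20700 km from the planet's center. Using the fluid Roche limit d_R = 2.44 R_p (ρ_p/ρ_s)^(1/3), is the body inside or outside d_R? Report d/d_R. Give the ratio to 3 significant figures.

d_R = 2.44 × (10600 km) × (5340/4180)^(1/3) = 28060 km
d/d_R = (20700) / (28060) = 0.738
Since d/d_R < 1, the body is inside the Roche limit.

inside; d/d_R ≈ 0.738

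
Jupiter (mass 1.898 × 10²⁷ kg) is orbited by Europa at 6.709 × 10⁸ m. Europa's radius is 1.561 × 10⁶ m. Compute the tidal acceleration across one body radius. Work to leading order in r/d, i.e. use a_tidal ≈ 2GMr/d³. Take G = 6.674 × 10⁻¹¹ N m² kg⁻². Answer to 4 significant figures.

1.310 × 10⁻³ m/s²

Since r ≪ d, expand the inverse-square field across one radius to get the leading 2GMr/d³ term.
Δa = 2GMr/d³
   = 2 × (6.674 × 10⁻¹¹) × (1.898 × 10²⁷) × (1.561 × 10⁶) / (6.709 × 10⁸)³
   = 1.310 × 10⁻³ m/s²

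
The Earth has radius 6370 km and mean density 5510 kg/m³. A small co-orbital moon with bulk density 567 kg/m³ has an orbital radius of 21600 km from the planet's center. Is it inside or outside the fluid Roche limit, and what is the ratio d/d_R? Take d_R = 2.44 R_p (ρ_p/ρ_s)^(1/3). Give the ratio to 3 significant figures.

inside; d/d_R ≈ 0.651

d_R = 2.44 × (6370 km) × (5510/567)^(1/3) = 33170 km
d/d_R = (21600) / (33170) = 0.651
Since d/d_R < 1, the body is inside the Roche limit.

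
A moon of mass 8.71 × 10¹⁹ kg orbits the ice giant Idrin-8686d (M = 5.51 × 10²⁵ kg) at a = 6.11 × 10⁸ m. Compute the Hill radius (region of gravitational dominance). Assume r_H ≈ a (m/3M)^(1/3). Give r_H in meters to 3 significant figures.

r_H ≈ a (m/3M)^(1/3)
    = (6.11 × 10⁸) × (8.71 × 10¹⁹ / (3 × 5.51 × 10²⁵))^(1/3)
    = 4.94 × 10⁶ m

4.94 × 10⁶ m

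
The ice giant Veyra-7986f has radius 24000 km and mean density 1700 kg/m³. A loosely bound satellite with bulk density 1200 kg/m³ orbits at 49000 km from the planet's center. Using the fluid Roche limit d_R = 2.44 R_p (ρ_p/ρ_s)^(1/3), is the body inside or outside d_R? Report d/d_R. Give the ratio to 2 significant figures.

inside; d/d_R ≈ 0.75

d_R = 2.44 × (24000 km) × (1700/1200)^(1/3) = 65770 km
d/d_R = (49000) / (65770) = 0.75
Since d/d_R < 1, the body is inside the Roche limit.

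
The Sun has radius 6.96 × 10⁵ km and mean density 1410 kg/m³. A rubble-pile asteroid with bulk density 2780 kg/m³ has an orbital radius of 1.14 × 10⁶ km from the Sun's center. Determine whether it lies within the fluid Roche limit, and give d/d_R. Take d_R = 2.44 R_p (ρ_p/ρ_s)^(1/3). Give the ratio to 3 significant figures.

inside; d/d_R ≈ 0.842

d_R = 2.44 × (6.96 × 10⁵ km) × (1410/2780)^(1/3) = 1.354 × 10⁶ km
d/d_R = (1.14 × 10⁶) / (1.354 × 10⁶) = 0.842
Since d/d_R < 1, the body is inside the Roche limit.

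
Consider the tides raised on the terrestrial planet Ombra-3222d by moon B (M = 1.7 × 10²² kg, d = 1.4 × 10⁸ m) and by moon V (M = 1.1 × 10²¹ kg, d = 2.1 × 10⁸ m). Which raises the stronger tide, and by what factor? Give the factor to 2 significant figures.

The tide-raising term goes as M/d³ (the gradient of a 1/d² field).
Moon B: (1.7 × 10²²) / (1.4 × 10⁸)³ = 6.195 × 10⁻³
Moon V: (1.1 × 10²¹) / (2.1 × 10⁸)³ = 1.188 × 10⁻⁴
Ratio (larger/smaller) = 52

Moon B, by a factor of ≈ 52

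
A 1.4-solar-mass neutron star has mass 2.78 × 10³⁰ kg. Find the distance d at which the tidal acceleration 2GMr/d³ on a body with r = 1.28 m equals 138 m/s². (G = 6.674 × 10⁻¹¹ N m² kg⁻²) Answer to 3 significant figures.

1.51 × 10⁶ m

2GMr/d³ = a_tidal  ⇒  d = (2GMr / a_tidal)^(1/3)
d = (2 × 6.674×10⁻¹¹ × (2.78 × 10³⁰) × (1.28) / (138))^(1/3)
  = 1.51 × 10⁶ m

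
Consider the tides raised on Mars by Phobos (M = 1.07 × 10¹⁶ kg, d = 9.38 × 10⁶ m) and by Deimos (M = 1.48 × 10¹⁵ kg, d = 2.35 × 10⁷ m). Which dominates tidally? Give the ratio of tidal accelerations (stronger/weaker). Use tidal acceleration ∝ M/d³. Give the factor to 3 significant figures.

Tidal stretch scales as M/d³; compute that for each body.
Phobos: (1.07 × 10¹⁶) / (9.38 × 10⁶)³ = 1.297 × 10⁻⁵
Deimos: (1.48 × 10¹⁵) / (2.35 × 10⁷)³ = 1.140 × 10⁻⁷
Ratio (larger/smaller) = 114

Phobos, by a factor of ≈ 114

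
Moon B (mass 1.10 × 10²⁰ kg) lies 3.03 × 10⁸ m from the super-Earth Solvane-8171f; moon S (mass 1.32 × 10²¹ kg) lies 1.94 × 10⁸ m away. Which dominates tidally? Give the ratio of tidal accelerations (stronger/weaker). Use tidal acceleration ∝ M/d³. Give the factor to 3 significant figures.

Moon S, by a factor of ≈ 45.7

Tidal acceleration ∝ M/d³, so compare M/d³ for each.
Moon B: (1.10 × 10²⁰) / (3.03 × 10⁸)³ = 3.954 × 10⁻⁶
Moon S: (1.32 × 10²¹) / (1.94 × 10⁸)³ = 1.808 × 10⁻⁴
Ratio (larger/smaller) = 45.7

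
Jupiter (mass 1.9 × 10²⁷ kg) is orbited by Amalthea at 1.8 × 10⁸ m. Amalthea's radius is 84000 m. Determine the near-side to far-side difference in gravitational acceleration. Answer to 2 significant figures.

Δa = 4GMr/d³
   = 4 × (6.674 × 10⁻¹¹) × (1.9 × 10²⁷) × (84000) / (1.8 × 10⁸)³
   = 7.3 × 10⁻³ m/s²

7.3 × 10⁻³ m/s²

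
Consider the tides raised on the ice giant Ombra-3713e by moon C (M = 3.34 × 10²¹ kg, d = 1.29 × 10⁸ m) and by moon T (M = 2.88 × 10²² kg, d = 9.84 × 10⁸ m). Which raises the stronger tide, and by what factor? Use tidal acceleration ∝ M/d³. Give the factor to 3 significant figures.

Moon C, by a factor of ≈ 51.5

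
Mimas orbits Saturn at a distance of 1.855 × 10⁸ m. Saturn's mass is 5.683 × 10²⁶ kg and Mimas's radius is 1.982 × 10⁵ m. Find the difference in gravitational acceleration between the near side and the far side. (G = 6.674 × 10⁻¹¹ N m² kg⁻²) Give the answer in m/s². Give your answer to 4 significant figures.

a_tidal = 4GMr/d³
        = 4 × (6.674 × 10⁻¹¹) × (5.683 × 10²⁶) × (1.982 × 10⁵) / (1.855 × 10⁸)³
        = 4.711 × 10⁻³ m/s²

4.711 × 10⁻³ m/s²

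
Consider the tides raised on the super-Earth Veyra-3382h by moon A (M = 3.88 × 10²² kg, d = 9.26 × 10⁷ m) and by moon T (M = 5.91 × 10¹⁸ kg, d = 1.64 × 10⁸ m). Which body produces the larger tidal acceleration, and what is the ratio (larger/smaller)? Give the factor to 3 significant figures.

Compare M/d³ for the two perturbers:
Moon A: (3.88 × 10²²) / (9.26 × 10⁷)³ = 4.887 × 10⁻²
Moon T: (5.91 × 10¹⁸) / (1.64 × 10⁸)³ = 1.340 × 10⁻⁶
Ratio (larger/smaller) = 36500

Moon A, by a factor of ≈ 36500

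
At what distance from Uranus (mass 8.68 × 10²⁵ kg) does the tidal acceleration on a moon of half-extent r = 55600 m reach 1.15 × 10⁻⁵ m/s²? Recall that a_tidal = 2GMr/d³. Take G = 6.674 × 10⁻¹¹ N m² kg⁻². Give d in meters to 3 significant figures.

3.83 × 10⁸ m

2GMr/d³ = a_tidal  ⇒  d = (2GMr / a_tidal)^(1/3)
d = (2 × 6.674×10⁻¹¹ × (8.68 × 10²⁵) × (55600) / (1.15 × 10⁻⁵))^(1/3)
  = 3.83 × 10⁸ m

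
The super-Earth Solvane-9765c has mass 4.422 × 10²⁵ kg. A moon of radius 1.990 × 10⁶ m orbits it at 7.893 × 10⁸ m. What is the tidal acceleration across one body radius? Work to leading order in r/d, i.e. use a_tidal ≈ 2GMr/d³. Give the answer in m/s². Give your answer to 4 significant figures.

2.389 × 10⁻⁵ m/s²

Δg = 2GMr/d³
   = 2 × (6.674 × 10⁻¹¹) × (4.422 × 10²⁵) × (1.990 × 10⁶) / (7.893 × 10⁸)³
   = 2.389 × 10⁻⁵ m/s²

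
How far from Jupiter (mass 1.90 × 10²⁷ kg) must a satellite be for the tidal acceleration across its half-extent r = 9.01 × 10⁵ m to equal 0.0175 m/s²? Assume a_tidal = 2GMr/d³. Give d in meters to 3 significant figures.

2.35 × 10⁸ m

2GMr/d³ = a_tidal  ⇒  d = (2GMr / a_tidal)^(1/3)
d = (2 × 6.674×10⁻¹¹ × (1.90 × 10²⁷) × (9.01 × 10⁵) / (0.0175))^(1/3)
  = 2.35 × 10⁸ m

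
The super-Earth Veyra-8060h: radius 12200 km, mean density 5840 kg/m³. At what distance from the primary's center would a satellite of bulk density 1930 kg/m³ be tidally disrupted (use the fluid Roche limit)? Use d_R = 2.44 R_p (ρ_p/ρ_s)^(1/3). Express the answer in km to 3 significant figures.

43100 km

d_R = 2.44 × 12200 km × (5840/1930)^(1/3)
    = 43100 km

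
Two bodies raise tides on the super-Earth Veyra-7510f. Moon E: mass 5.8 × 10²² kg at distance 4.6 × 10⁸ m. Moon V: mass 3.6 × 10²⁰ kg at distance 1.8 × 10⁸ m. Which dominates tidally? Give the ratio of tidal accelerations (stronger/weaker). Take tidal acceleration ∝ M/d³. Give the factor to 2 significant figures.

Compare M/d³ for the two perturbers:
Moon E: (5.8 × 10²²) / (4.6 × 10⁸)³ = 5.959 × 10⁻⁴
Moon V: (3.6 × 10²⁰) / (1.8 × 10⁸)³ = 6.173 × 10⁻⁵
Ratio (larger/smaller) = 9.7

Moon E, by a factor of ≈ 9.7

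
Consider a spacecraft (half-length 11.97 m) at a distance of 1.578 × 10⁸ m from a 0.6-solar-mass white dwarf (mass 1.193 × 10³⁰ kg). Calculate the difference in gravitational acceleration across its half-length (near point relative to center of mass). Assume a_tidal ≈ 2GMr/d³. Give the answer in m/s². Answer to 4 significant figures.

4.851 × 10⁻⁴ m/s²

Since r ≪ d, expand the inverse-square field across one radius to get the leading 2GMr/d³ term.
Δa = 2GMr/d³
   = 2 × (6.674 × 10⁻¹¹) × (1.193 × 10³⁰) × (11.97) / (1.578 × 10⁸)³
   = 4.851 × 10⁻⁴ m/s²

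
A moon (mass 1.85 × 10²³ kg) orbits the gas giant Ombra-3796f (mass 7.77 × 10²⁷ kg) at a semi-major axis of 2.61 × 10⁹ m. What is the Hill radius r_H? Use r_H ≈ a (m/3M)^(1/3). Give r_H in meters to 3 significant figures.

r_H ≈ a (m/3M)^(1/3)
    = (2.61 × 10⁹) × (1.85 × 10²³ / (3 × 7.77 × 10²⁷))^(1/3)
    = 5.21 × 10⁷ m

5.21 × 10⁷ m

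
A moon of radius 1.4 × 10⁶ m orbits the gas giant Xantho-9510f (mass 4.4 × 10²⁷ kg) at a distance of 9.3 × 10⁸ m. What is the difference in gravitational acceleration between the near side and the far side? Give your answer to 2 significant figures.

2.0 × 10⁻³ m/s²

Δa = 4GMr/d³
   = 4 × (6.674 × 10⁻¹¹) × (4.4 × 10²⁷) × (1.4 × 10⁶) / (9.3 × 10⁸)³
   = 2.0 × 10⁻³ m/s²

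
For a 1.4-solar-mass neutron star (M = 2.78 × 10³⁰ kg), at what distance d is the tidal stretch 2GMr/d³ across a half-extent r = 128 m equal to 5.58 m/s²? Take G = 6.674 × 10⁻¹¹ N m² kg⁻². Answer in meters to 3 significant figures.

2GMr/d³ = a_tidal  ⇒  d = (2GMr / a_tidal)^(1/3)
d = (2 × 6.674×10⁻¹¹ × (2.78 × 10³⁰) × (128) / (5.58))^(1/3)
  = 2.04 × 10⁷ m

2.04 × 10⁷ m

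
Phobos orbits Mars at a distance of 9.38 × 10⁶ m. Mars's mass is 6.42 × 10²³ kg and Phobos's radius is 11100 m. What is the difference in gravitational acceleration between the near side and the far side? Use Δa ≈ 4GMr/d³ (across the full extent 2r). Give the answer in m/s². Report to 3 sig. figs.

2.31 × 10⁻³ m/s²

Near-to-far spans 2r, so the tidal difference is twice the near-to-center value: 4GMr/d³.
Δg = 4GMr/d³
   = 4 × (6.674 × 10⁻¹¹) × (6.42 × 10²³) × (11100) / (9.38 × 10⁶)³
   = 2.31 × 10⁻³ m/s²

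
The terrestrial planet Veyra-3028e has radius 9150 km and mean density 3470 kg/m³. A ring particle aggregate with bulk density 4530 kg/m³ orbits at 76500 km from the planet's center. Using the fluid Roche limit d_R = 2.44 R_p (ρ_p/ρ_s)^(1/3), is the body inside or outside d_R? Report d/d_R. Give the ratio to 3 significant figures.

d_R = 2.44 × (9150 km) × (3470/4530)^(1/3) = 20430 km
d/d_R = (76500) / (20430) = 3.74
Since d/d_R > 1, the body is outside the Roche limit.

outside; d/d_R ≈ 3.74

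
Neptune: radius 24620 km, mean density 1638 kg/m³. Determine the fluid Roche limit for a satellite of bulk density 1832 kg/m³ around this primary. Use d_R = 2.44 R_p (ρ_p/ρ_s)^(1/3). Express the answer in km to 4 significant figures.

d_R = 2.44 × 24620 km × (1638/1832)^(1/3)
    = 57870 km

57870 km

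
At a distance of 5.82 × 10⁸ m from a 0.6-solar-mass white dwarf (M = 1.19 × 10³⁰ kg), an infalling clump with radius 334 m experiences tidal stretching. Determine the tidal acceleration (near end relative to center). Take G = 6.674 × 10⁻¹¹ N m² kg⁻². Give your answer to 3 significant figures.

Δa = 2GMr/d³
   = 2 × (6.674 × 10⁻¹¹) × (1.19 × 10³⁰) × (334) / (5.82 × 10⁸)³
   = 2.69 × 10⁻⁴ m/s²

2.69 × 10⁻⁴ m/s²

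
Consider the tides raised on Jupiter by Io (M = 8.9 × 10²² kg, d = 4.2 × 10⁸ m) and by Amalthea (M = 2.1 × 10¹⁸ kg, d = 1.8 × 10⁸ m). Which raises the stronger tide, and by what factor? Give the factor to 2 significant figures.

Io, by a factor of ≈ 3300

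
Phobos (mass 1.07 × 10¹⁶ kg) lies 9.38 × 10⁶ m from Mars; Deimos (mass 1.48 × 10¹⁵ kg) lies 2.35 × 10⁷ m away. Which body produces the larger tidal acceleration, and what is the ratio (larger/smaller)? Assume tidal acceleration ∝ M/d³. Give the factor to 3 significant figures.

Phobos, by a factor of ≈ 114

The tide-raising term goes as M/d³ (the gradient of a 1/d² field).
Phobos: (1.07 × 10¹⁶) / (9.38 × 10⁶)³ = 1.297 × 10⁻⁵
Deimos: (1.48 × 10¹⁵) / (2.35 × 10⁷)³ = 1.140 × 10⁻⁷
Ratio (larger/smaller) = 114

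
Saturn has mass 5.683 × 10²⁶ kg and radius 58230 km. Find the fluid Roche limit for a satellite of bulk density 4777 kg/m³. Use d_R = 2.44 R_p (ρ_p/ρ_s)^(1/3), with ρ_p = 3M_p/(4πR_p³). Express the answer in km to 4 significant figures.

ρ_p = 3M_p/(4πR_p³) = 3 × (5.683 × 10²⁶) / (4π × (5.823 × 10⁷ m)³) = 687.1 kg/m³
d_R = 2.44 × 58230 km × (687.1/4777)^(1/3)
    = 74440 km

74440 km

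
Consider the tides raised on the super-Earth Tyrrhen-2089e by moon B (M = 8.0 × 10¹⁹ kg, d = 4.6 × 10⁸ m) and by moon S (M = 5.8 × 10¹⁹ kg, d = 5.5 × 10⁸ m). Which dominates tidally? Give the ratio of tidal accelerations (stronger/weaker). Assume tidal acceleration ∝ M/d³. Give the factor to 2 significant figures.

Moon B, by a factor of ≈ 2.4

Compare M/d³ for the two perturbers:
Moon B: (8.0 × 10¹⁹) / (4.6 × 10⁸)³ = 8.219 × 10⁻⁷
Moon S: (5.8 × 10¹⁹) / (5.5 × 10⁸)³ = 3.486 × 10⁻⁷
Ratio (larger/smaller) = 2.4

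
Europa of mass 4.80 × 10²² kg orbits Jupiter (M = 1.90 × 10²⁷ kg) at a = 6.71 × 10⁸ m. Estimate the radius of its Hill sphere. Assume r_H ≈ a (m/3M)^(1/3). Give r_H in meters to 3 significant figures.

r_H ≈ a (m/3M)^(1/3)
    = (6.71 × 10⁸) × (4.80 × 10²² / (3 × 1.90 × 10²⁷))^(1/3)
    = 1.37 × 10⁷ m

1.37 × 10⁷ m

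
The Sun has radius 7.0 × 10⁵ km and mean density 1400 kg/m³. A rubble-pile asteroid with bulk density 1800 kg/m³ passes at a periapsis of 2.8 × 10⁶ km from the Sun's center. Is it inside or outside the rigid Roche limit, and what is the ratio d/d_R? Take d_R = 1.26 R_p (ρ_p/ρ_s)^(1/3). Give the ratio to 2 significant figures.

outside; d/d_R ≈ 3.5

d_R = 1.26 × (7.0 × 10⁵ km) × (1400/1800)^(1/3) = 8.111 × 10⁵ km
d/d_R = (2.8 × 10⁶) / (8.111 × 10⁵) = 3.5
Since d/d_R > 1, the body is outside the Roche limit.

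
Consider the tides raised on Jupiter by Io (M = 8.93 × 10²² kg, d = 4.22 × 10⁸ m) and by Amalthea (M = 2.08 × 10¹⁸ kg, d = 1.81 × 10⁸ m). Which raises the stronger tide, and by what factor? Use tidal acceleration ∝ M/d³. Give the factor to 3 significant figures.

Compare M/d³ for the two perturbers:
Io: (8.93 × 10²²) / (4.22 × 10⁸)³ = 1.188 × 10⁻³
Amalthea: (2.08 × 10¹⁸) / (1.81 × 10⁸)³ = 3.508 × 10⁻⁷
Ratio (larger/smaller) = 3390

Io, by a factor of ≈ 3390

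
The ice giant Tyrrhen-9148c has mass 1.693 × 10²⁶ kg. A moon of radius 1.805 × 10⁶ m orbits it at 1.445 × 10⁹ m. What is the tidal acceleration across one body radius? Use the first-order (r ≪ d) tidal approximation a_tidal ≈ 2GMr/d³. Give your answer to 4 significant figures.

1.352 × 10⁻⁵ m/s²

Differencing GM/(d−r)² and GM/d² to first order in r/d gives 2GMr/d³.
Δg = 2GMr/d³
   = 2 × (6.674 × 10⁻¹¹) × (1.693 × 10²⁶) × (1.805 × 10⁶) / (1.445 × 10⁹)³
   = 1.352 × 10⁻⁵ m/s²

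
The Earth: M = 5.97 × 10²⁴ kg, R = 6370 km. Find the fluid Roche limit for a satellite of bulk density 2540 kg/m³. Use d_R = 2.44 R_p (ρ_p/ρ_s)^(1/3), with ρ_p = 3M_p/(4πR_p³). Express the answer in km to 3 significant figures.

ρ_p = 3M_p/(4πR_p³) = 3 × (5.97 × 10²⁴) / (4π × (6.37 × 10⁶ m)³) = 5510 kg/m³
d_R = 2.44 × 6370 km × (5510/2540)^(1/3)
    = 20100 km

20100 km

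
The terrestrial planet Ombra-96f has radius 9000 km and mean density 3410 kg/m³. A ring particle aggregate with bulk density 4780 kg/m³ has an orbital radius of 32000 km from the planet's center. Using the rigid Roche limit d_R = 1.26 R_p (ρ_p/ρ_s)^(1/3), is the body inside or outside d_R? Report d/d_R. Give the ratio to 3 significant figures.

d_R = 1.26 × (9000 km) × (3410/4780)^(1/3) = 10130 km
d/d_R = (32000) / (10130) = 3.16
Since d/d_R > 1, the body is outside the Roche limit.

outside; d/d_R ≈ 3.16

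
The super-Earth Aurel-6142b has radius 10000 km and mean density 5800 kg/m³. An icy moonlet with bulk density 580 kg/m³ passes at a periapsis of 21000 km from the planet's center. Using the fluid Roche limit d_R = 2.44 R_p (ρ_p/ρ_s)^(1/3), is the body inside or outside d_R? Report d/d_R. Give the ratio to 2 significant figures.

d_R = 2.44 × (10000 km) × (5800/580)^(1/3) = 52570 km
d/d_R = (21000) / (52570) = 0.40
Since d/d_R < 1, the body is inside the Roche limit.

inside; d/d_R ≈ 0.40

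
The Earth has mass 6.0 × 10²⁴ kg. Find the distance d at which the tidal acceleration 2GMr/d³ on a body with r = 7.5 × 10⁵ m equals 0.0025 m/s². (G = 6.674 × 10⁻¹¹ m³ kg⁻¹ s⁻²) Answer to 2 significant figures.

6.2 × 10⁷ m

2GMr/d³ = a_tidal  ⇒  d = (2GMr / a_tidal)^(1/3)
d = (2 × 6.674×10⁻¹¹ × (6.0 × 10²⁴) × (7.5 × 10⁵) / (0.0025))^(1/3)
  = 6.2 × 10⁷ m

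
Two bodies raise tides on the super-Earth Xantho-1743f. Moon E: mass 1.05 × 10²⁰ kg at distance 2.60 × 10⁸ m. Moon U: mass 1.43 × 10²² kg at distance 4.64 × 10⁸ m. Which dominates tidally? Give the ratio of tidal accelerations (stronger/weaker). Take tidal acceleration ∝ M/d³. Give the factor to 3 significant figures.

Moon U, by a factor of ≈ 24.0

Tidal acceleration ∝ M/d³, so compare M/d³ for each.
Moon E: (1.05 × 10²⁰) / (2.60 × 10⁸)³ = 5.974 × 10⁻⁶
Moon U: (1.43 × 10²²) / (4.64 × 10⁸)³ = 1.431 × 10⁻⁴
Ratio (larger/smaller) = 24.0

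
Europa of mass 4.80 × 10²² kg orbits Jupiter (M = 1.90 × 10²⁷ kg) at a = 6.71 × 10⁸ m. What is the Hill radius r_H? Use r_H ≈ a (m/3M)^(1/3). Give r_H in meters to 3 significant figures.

1.37 × 10⁷ m

r_H ≈ a (m/3M)^(1/3)
    = (6.71 × 10⁸) × (4.80 × 10²² / (3 × 1.90 × 10²⁷))^(1/3)
    = 1.37 × 10⁷ m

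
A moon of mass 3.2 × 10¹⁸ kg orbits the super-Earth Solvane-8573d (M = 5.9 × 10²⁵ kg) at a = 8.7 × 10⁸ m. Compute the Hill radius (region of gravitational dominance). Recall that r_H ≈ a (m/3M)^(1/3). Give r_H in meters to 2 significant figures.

2.3 × 10⁶ m

r_H ≈ a (m/3M)^(1/3)
    = (8.7 × 10⁸) × (3.2 × 10¹⁸ / (3 × 5.9 × 10²⁵))^(1/3)
    = 2.3 × 10⁶ m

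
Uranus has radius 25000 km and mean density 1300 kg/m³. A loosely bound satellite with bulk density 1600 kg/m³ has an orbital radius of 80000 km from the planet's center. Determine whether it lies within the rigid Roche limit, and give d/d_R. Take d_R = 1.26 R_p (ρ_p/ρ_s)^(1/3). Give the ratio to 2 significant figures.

outside; d/d_R ≈ 2.7

d_R = 1.26 × (25000 km) × (1300/1600)^(1/3) = 29390 km
d/d_R = (80000) / (29390) = 2.7
Since d/d_R > 1, the body is outside the Roche limit.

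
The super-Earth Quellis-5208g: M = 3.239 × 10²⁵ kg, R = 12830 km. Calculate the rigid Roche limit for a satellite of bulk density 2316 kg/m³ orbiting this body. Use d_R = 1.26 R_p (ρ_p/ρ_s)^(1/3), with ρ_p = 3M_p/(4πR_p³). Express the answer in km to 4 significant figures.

18830 km

ρ_p = 3M_p/(4πR_p³) = 3 × (3.239 × 10²⁵) / (4π × (1.283 × 10⁷ m)³) = 3661 kg/m³
d_R = 1.26 × 12830 km × (3661/2316)^(1/3)
    = 18830 km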